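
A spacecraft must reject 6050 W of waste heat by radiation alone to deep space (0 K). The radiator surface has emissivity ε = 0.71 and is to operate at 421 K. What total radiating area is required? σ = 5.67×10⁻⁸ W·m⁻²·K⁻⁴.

A ≈ 4.78 m²

P = εσA T⁴ ⇒ A = P/(εσT⁴).
T⁴ = 3.141×10¹⁰ K⁴.
A = 6050/(0.71 × 5.67×10⁻⁸ × 3.141×10¹⁰).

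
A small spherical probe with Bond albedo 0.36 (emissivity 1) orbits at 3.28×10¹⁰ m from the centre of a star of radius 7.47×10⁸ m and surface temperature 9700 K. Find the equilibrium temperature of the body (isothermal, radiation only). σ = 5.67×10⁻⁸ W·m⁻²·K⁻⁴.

The star's surface emits σT_*⁴; at distance d the flux is S = σT_*⁴(R_*/d)².
S = 5.67×10⁻⁸·(9700)⁴·(7.47×10⁸/3.28×10¹⁰)² = 2.604×10⁵ W/m².
For an isothermal sphere T⁴ = (1−a)S/(4σ) = 7.347×10¹¹ K⁴.

T ≈ 926 K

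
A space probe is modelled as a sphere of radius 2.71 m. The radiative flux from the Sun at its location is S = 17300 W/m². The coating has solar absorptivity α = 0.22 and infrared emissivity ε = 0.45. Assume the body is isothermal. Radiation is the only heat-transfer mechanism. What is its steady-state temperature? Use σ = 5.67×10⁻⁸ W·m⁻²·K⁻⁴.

T ≈ 439 K

At equilibrium, absorbed power = emitted power.
Absorbing cross-section = πr² = 23.07 m²; emitting surface = 4πr² = 92.29 m² (ratio 4).
αS·A_cross = εσ·A_surf·T⁴  ⇒  T⁴ = αS/(ε·4σ).
T⁴ = 0.220·17300/(0.45·4·5.67×10⁻⁸) = 3.729×10¹⁰ K⁴.
T = (3.729×10¹⁰)^(1/4).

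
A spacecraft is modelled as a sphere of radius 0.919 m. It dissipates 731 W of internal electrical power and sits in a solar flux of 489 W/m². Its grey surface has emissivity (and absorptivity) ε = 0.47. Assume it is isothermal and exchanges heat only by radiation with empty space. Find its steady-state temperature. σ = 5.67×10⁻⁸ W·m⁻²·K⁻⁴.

At steady state, absorbed solar power + internal power = radiated power.
Absorbed: α·S·A_cross = 0.47·489·2.653 = 609.8 W (cross-section πr²).
Total input = 609.8 + 731 = 1341 W.
Radiated: εσ·A_surf·T⁴ with A_surf = 4πr² = 10.61 m².
T⁴ = 1341/(0.47·5.67×10⁻⁸·10.61) = 4.741×10⁹ K⁴.

T ≈ 262 K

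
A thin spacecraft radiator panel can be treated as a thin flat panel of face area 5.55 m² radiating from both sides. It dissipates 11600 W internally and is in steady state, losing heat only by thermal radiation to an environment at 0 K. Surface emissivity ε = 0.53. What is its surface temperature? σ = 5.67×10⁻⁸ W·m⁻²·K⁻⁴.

Steady state: internal power = radiated power, P = εσA T⁴.
Radiating area A = 2·5.55 = 11.10 m².
T⁴ = P/(εσA) = 11600/(0.53·5.67×10⁻⁸·11.10) = 3.478×10¹⁰ K⁴.
T = (3.478×10¹⁰)^(1/4).

T ≈ 432 K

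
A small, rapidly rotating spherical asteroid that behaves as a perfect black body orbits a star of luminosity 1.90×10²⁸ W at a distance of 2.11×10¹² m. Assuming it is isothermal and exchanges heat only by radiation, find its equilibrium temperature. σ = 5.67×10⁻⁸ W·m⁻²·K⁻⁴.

First find the stellar flux at distance d: S = L/(4πd²) = 1.90×10²⁸/(4π·(2.11×10¹²)²) = 339.6 W/m².
For an isothermal sphere, absorbed (1−a)S·πr² = emitted σ·4πr²·T⁴, so T⁴ = (1−a)S/(4σ).
T⁴ = 1.00·339.6/(4·5.67×10⁻⁸) = 1.497×10⁹ K⁴.

T ≈ 197 K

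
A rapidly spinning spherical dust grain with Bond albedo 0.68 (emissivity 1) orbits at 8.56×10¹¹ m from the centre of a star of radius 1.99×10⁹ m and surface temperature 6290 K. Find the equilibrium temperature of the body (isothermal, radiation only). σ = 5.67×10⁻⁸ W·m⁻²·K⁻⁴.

T ≈ 161 K

The star's surface emits σT_*⁴; at distance d the flux is S = σT_*⁴(R_*/d)².
S = 5.67×10⁻⁸·(6290)⁴·(1.99×10⁹/8.56×10¹¹)² = 479.7 W/m².
For an isothermal sphere T⁴ = (1−a)S/(4σ) = 6.768×10⁸ K⁴.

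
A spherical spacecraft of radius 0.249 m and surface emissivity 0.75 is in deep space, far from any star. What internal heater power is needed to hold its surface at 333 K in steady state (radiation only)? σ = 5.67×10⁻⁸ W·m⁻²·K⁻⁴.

P ≈ 407 W

P = εσ·4πr²·T⁴.
4πr² = 0.7791 m²; T⁴ = 1.230×10¹⁰ K⁴.
P = 0.75·5.67×10⁻⁸·0.7791·1.230×10¹⁰.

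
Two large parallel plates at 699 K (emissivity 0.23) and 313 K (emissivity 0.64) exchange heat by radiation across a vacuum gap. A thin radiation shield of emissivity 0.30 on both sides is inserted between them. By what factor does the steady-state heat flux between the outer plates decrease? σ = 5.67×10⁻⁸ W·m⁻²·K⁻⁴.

Without shield: q₀ = σΔ(T⁴)/(1/ε₁+1/ε₂−1) with denominator 4.910.
With shield the two gaps are in series; the resistances add: (1/ε₁+1/ε_s−1)+(1/ε_s+1/ε₂−1) = 6.681+3.896 = 10.58.
Heat-flux ratio q₀/q = 10.58/4.910.

factor ≈ 2.15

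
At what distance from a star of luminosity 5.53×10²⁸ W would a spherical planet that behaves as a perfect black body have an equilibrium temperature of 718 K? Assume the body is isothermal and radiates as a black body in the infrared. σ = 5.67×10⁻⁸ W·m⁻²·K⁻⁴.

d ≈ 2.70×10¹¹ m

For an isothermal black-emitting sphere, (1−a)S·πr² = σ·4πr²·T⁴ ⇒ S = 4σT⁴/(1−a).
S = 4·5.67×10⁻⁸·(718)⁴/1.00 = 60280 W/m².
Flux falls as S = L/(4πd²), so d = √(L/(4πS)) = √(5.53×10²⁸/(4π·60280)).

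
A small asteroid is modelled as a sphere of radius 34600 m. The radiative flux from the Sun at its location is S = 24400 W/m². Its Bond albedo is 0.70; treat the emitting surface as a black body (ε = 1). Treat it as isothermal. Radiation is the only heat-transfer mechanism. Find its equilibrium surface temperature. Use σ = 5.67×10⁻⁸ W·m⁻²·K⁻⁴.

At equilibrium, absorbed power = emitted power.
Absorbing cross-section = πr² = 3.761×10⁹ m²; emitting surface = 4πr² = 1.504×10¹⁰ m² (ratio 4).
(1−a)S·A_cross = εσ·A_surf·T⁴  ⇒  T⁴ = (1−a)S/(4σ).
T⁴ = 0.300·24400/(4·5.67×10⁻⁸) = 3.228×10¹⁰ K⁴.
T = (3.228×10¹⁰)^(1/4).

T ≈ 424 K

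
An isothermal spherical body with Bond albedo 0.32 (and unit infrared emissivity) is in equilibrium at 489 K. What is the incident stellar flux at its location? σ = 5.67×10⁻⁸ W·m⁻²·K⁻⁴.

(1−a)S·πr² = σ·4πr²·T⁴ ⇒ S = 4σT⁴/(1−a).
S = 4·5.67×10⁻⁸·5.718×10¹⁰/0.680.

S ≈ 19100 W/m²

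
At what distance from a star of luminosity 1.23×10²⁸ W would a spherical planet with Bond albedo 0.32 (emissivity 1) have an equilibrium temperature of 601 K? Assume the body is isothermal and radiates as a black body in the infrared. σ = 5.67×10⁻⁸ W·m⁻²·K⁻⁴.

For an isothermal black-emitting sphere, (1−a)S·πr² = σ·4πr²·T⁴ ⇒ S = 4σT⁴/(1−a).
S = 4·5.67×10⁻⁸·(601)⁴/0.680 = 43510 W/m².
Flux falls as S = L/(4πd²), so d = √(L/(4πS)) = √(1.23×10²⁸/(4π·43510)).

d ≈ 1.50×10¹¹ m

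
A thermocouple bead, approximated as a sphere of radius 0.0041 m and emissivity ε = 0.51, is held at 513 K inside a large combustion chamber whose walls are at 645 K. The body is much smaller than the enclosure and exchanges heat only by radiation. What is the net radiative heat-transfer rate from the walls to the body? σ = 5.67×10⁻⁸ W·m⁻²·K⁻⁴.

For a small grey body in a large enclosure: P_net = εσA(T_body⁴ − T_wall⁴).
A = 4πr² = 2.112×10⁻⁴ m²; T_body⁴ − T_wall⁴ = 6.926×10¹⁰ − 1.731×10¹¹ = -1.038×10¹¹ K⁴.
|P_net| = 0.51·5.67×10⁻⁸·2.112×10⁻⁴·1.038×10¹¹.

P_net ≈ 0.634 W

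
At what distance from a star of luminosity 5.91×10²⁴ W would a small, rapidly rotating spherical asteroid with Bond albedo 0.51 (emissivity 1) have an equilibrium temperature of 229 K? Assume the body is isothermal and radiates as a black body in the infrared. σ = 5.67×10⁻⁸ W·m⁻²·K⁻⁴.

d ≈ 1.92×10¹⁰ m

For an isothermal black-emitting sphere, (1−a)S·πr² = σ·4πr²·T⁴ ⇒ S = 4σT⁴/(1−a).
S = 4·5.67×10⁻⁸·(229)⁴/0.490 = 1273 W/m².
Flux falls as S = L/(4πd²), so d = √(L/(4πS)) = √(5.91×10²⁴/(4π·1273)).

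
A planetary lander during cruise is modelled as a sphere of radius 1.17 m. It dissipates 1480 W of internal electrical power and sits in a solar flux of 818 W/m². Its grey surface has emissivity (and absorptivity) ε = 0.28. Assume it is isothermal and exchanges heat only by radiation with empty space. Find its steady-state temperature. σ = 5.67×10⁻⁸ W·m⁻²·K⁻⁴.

T ≈ 308 K

At steady state, absorbed solar power + internal power = radiated power.
Absorbed: α·S·A_cross = 0.28·818·4.301 = 985.0 W (cross-section πr²).
Total input = 985.0 + 1480 = 2465 W.
Radiated: εσ·A_surf·T⁴ with A_surf = 4πr² = 17.20 m².
T⁴ = 2465/(0.28·5.67×10⁻⁸·17.20) = 9.026×10⁹ K⁴.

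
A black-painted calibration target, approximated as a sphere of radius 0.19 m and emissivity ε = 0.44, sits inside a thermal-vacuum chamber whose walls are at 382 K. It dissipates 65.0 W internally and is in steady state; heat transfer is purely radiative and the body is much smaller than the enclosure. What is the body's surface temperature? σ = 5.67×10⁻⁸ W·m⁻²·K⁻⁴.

T ≈ 405 K

For a small grey body in a large enclosure, net radiated power = εσA(T⁴ − T_w⁴).
Steady state: P = εσA(T⁴ − T_w⁴) with A = 4πr² = 0.4536 m².
T⁴ = P/(εσA) + T_w⁴ = 65.0/(0.44·5.67×10⁻⁸·0.4536) + (382)⁴
    = 5.743×10⁹ + 2.129×10¹⁰ = 2.704×10¹⁰ K⁴.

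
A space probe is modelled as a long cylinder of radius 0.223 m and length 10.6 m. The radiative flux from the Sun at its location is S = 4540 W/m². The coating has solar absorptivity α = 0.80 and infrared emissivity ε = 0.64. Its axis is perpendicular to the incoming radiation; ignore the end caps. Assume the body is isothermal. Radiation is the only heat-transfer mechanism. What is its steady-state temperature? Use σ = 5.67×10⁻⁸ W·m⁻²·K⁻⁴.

At equilibrium, absorbed power = emitted power.
Absorbing cross-section = 2rL = 4.728 m²; emitting surface = 2πrL = 14.85 m² (ratio π).
αS·A_cross = εσ·A_surf·T⁴  ⇒  T⁴ = αS/(ε·πσ).
T⁴ = 0.800·4540/(0.64·π·5.67×10⁻⁸) = 3.186×10¹⁰ K⁴.
T = (3.186×10¹⁰)^(1/4).

T ≈ 422 K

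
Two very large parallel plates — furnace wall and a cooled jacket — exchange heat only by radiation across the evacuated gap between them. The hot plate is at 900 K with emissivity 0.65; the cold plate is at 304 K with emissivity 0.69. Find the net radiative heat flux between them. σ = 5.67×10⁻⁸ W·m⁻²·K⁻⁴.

For two infinite grey parallel plates, q = σ(T₁⁴ − T₂⁴)/(1/ε₁ + 1/ε₂ − 1).
T₁⁴ − T₂⁴ = 6.561×10¹¹ − 8.541×10⁹ = 6.476×10¹¹ K⁴.
1/ε₁ + 1/ε₂ − 1 = 1.538 + 1.449 − 1 = 1.988.
q = 5.67×10⁻⁸ × 6.476×10¹¹ / 1.988.

q ≈ 18500 W/m²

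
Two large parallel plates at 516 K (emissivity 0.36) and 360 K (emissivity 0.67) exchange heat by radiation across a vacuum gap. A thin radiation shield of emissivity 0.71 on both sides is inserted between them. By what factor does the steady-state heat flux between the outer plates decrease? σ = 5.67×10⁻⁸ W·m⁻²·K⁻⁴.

factor ≈ 1.56

Without shield: q₀ = σΔ(T⁴)/(1/ε₁+1/ε₂−1) with denominator 3.270.
With shield the two gaps are in series; the resistances add: (1/ε₁+1/ε_s−1)+(1/ε_s+1/ε₂−1) = 3.186+1.901 = 5.087.
Heat-flux ratio q₀/q = 5.087/3.270.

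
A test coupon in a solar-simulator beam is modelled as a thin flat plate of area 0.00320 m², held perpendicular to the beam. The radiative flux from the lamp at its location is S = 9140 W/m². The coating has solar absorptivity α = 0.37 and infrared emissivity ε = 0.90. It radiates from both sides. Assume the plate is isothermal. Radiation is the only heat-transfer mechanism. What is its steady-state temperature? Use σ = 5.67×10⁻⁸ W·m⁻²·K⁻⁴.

T ≈ 427 K

At equilibrium, absorbed power = emitted power.
Absorbing cross-section = A = 0.003200 m²; emitting surface = 2A = 0.006400 m² (ratio 2).
αS·A_cross = εσ·A_surf·T⁴  ⇒  T⁴ = αS/(ε·2σ).
T⁴ = 0.370·9140/(0.90·2·5.67×10⁻⁸) = 3.314×10¹⁰ K⁴.
T = (3.314×10¹⁰)^(1/4).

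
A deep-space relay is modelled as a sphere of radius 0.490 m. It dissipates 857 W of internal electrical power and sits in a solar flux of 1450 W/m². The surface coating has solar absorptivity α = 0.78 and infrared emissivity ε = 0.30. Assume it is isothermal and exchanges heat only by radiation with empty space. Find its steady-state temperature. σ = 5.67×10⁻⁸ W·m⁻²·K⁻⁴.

T ≈ 427 K

At steady state, absorbed solar power + internal power = radiated power.
Absorbed: α·S·A_cross = 0.78·1450·0.7543 = 853.1 W (cross-section πr²).
Total input = 853.1 + 857 = 1710 W.
Radiated: εσ·A_surf·T⁴ with A_surf = 4πr² = 3.017 m².
T⁴ = 1710/(0.30·5.67×10⁻⁸·3.017) = 3.332×10¹⁰ K⁴.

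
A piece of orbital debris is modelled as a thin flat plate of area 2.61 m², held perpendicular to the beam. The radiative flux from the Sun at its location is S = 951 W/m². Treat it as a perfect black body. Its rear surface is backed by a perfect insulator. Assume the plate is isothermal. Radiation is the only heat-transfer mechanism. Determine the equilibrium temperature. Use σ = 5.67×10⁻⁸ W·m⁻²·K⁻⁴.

T ≈ 360 K

At equilibrium, absorbed power = emitted power.
Absorbing cross-section = A = 2.610 m²; emitting surface = A = 2.610 m² (ratio 1).
S·A_cross = εσ·A_surf·T⁴  ⇒  T⁴ = S/(1σ).
T⁴ = 1.00·951/(1·5.67×10⁻⁸) = 1.677×10¹⁰ K⁴.
T = (1.677×10¹⁰)^(1/4).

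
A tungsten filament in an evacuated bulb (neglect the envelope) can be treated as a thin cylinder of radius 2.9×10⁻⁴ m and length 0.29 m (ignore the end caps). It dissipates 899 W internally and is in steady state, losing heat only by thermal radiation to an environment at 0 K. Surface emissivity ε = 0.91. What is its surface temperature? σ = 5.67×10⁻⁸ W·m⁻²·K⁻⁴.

T ≈ 2400 K

Steady state: internal power = radiated power, P = εσA T⁴.
Radiating area A = 2πrL = 5.284×10⁻⁴ m².
T⁴ = P/(εσA) = 899/(0.91·5.67×10⁻⁸·5.284×10⁻⁴) = 3.297×10¹³ K⁴.
T = (3.297×10¹³)^(1/4).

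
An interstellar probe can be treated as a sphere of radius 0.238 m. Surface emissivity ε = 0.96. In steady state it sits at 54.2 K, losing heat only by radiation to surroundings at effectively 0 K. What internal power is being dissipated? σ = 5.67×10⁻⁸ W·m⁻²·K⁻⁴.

P ≈ 0.334 W

Steady state: P = εσA T⁴.
A = 4πr² = 0.7118 m²; T⁴ = (54.2)⁴ = 8.630×10⁶ K⁴.
P = 0.96 × 5.67×10⁻⁸ × 0.7118 × 8.630×10⁶.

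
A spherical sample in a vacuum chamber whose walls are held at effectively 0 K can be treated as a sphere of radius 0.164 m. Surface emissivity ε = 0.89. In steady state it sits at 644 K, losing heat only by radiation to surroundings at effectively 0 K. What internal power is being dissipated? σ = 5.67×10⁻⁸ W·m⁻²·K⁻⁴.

Steady state: P = εσA T⁴.
A = 4πr² = 0.3380 m²; T⁴ = (644)⁴ = 1.720×10¹¹ K⁴.
P = 0.89 × 5.67×10⁻⁸ × 0.3380 × 1.720×10¹¹.

P ≈ 2930 W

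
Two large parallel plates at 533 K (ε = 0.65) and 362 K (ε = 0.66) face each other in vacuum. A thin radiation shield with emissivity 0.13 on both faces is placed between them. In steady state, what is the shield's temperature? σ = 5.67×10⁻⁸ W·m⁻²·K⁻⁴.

In steady state the net flux on the hot side equals that on the cold side.
σ(T₁⁴−T_s⁴)/D₁ = σ(T_s⁴−T₂⁴)/D₂, with D₁ = 1/ε₁+1/ε_s−1 = 8.231, D₂ = 1/ε_s+1/ε₂−1 = 8.207.
Solve for T_s⁴: T_s⁴ = (D₂·T₁⁴ + D₁·T₂⁴)/(D₁+D₂) = 4.889×10¹⁰ K⁴.

T_s ≈ 470 K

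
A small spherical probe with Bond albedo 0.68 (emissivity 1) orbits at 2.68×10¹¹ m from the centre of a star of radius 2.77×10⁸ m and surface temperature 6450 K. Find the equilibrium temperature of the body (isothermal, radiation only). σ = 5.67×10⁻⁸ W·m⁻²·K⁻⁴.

T ≈ 110 K

The star's surface emits σT_*⁴; at distance d the flux is S = σT_*⁴(R_*/d)².
S = 5.67×10⁻⁸·(6450)⁴·(2.77×10⁸/2.68×10¹¹)² = 104.8 W/m².
For an isothermal sphere T⁴ = (1−a)S/(4σ) = 1.479×10⁸ K⁴.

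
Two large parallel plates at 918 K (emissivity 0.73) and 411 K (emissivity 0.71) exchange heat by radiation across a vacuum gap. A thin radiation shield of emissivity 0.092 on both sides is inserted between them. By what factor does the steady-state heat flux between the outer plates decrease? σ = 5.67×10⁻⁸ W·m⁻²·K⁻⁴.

Without shield: q₀ = σΔ(T⁴)/(1/ε₁+1/ε₂−1) with denominator 1.778.
With shield the two gaps are in series; the resistances add: (1/ε₁+1/ε_s−1)+(1/ε_s+1/ε₂−1) = 11.24+11.28 = 22.52.
Heat-flux ratio q₀/q = 22.52/1.778.

factor ≈ 12.7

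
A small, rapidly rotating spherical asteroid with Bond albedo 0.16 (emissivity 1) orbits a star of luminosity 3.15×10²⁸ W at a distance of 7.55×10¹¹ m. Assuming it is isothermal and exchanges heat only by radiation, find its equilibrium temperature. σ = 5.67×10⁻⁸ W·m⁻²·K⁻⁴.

First find the stellar flux at distance d: S = L/(4πd²) = 3.15×10²⁸/(4π·(7.55×10¹¹)²) = 4398 W/m².
For an isothermal sphere, absorbed (1−a)S·πr² = emitted σ·4πr²·T⁴, so T⁴ = (1−a)S/(4σ).
T⁴ = 0.840·4398/(4·5.67×10⁻⁸) = 1.629×10¹⁰ K⁴.

T ≈ 357 K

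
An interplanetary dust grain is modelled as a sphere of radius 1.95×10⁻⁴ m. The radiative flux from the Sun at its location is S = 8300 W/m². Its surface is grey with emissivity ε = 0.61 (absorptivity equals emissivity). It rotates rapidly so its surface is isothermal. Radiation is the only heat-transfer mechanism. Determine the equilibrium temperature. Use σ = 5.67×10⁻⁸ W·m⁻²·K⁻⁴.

At equilibrium, absorbed power = emitted power.
Absorbing cross-section = πr² = 1.195×10⁻⁷ m²; emitting surface = 4πr² = 4.778×10⁻⁷ m² (ratio 4).
εS·A_cross = εσ·A_surf·T⁴  ⇒  T⁴ = S/(4σ)   (ε cancels).
T⁴ = 8300/(4·5.67×10⁻⁸) = 3.660×10¹⁰ K⁴.
T = (3.660×10¹⁰)^(1/4).

T ≈ 437 K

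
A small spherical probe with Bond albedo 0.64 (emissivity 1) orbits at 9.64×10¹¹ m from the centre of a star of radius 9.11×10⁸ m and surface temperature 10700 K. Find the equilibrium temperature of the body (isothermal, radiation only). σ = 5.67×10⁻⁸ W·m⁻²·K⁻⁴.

T ≈ 180 K

The star's surface emits σT_*⁴; at distance d the flux is S = σT_*⁴(R_*/d)².
S = 5.67×10⁻⁸·(10700)⁴·(9.11×10⁸/9.64×10¹¹)² = 663.7 W/m².
For an isothermal sphere T⁴ = (1−a)S/(4σ) = 1.054×10⁹ K⁴.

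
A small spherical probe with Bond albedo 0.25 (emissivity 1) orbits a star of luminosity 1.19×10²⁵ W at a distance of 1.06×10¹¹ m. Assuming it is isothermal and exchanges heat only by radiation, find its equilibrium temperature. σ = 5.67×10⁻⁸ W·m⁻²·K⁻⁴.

First find the stellar flux at distance d: S = L/(4πd²) = 1.19×10²⁵/(4π·(1.06×10¹¹)²) = 84.28 W/m².
For an isothermal sphere, absorbed (1−a)S·πr² = emitted σ·4πr²·T⁴, so T⁴ = (1−a)S/(4σ).
T⁴ = 0.750·84.28/(4·5.67×10⁻⁸) = 2.787×10⁸ K⁴.

T ≈ 129 K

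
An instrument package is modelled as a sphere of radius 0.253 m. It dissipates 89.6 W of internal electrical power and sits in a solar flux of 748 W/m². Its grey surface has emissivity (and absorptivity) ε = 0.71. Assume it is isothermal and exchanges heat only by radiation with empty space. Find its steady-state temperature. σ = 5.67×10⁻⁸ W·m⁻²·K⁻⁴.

At steady state, absorbed solar power + internal power = radiated power.
Absorbed: α·S·A_cross = 0.71·748·0.2011 = 106.8 W (cross-section πr²).
Total input = 106.8 + 89.6 = 196.4 W.
Radiated: εσ·A_surf·T⁴ with A_surf = 4πr² = 0.8044 m².
T⁴ = 196.4/(0.71·5.67×10⁻⁸·0.8044) = 6.065×10⁹ K⁴.

T ≈ 279 K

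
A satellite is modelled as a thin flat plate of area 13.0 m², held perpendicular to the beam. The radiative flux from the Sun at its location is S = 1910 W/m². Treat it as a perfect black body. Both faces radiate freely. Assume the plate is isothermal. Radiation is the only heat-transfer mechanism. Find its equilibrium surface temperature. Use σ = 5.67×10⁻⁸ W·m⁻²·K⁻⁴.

At equilibrium, absorbed power = emitted power.
Absorbing cross-section = A = 13.00 m²; emitting surface = 2A = 26.00 m² (ratio 2).
S·A_cross = εσ·A_surf·T⁴  ⇒  T⁴ = S/(2σ).
T⁴ = 1.00·1910/(2·5.67×10⁻⁸) = 1.684×10¹⁰ K⁴.
T = (1.684×10¹⁰)^(1/4).

T ≈ 360 K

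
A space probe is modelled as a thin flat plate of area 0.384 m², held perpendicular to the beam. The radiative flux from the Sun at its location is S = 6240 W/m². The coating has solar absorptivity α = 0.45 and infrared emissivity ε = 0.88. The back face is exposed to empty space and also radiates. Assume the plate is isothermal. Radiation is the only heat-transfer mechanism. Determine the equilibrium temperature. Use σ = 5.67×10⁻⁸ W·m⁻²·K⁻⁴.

At equilibrium, absorbed power = emitted power.
Absorbing cross-section = A = 0.3840 m²; emitting surface = 2A = 0.7680 m² (ratio 2).
αS·A_cross = εσ·A_surf·T⁴  ⇒  T⁴ = αS/(ε·2σ).
T⁴ = 0.450·6240/(0.88·2·5.67×10⁻⁸) = 2.814×10¹⁰ K⁴.
T = (2.814×10¹⁰)^(1/4).

T ≈ 410 K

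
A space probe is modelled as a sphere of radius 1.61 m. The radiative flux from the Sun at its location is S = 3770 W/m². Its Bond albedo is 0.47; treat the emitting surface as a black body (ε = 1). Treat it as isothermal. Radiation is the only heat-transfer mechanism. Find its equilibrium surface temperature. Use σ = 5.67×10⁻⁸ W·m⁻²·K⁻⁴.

At equilibrium, absorbed power = emitted power.
Absorbing cross-section = πr² = 8.143 m²; emitting surface = 4πr² = 32.57 m² (ratio 4).
(1−a)S·A_cross = εσ·A_surf·T⁴  ⇒  T⁴ = (1−a)S/(4σ).
T⁴ = 0.530·3770/(4·5.67×10⁻⁸) = 8.810×10⁹ K⁴.
T = (8.810×10⁹)^(1/4).

T ≈ 306 K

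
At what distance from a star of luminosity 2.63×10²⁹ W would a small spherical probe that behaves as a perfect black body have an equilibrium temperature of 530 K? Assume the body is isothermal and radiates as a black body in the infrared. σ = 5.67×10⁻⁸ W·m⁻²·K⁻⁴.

For an isothermal black-emitting sphere, (1−a)S·πr² = σ·4πr²·T⁴ ⇒ S = 4σT⁴/(1−a).
S = 4·5.67×10⁻⁸·(530)⁴/1.00 = 17900 W/m².
Flux falls as S = L/(4πd²), so d = √(L/(4πS)) = √(2.63×10²⁹/(4π·17900)).

d ≈ 1.08×10¹² m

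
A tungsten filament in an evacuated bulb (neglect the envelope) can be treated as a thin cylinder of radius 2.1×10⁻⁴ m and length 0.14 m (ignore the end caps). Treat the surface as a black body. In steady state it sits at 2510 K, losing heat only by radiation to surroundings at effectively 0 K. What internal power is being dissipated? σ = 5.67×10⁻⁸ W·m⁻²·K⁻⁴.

Steady state: P = εσA T⁴.
A = 2πrL = 1.847×10⁻⁴ m²; T⁴ = (2510)⁴ = 3.969×10¹³ K⁴.
P = 1.0 × 5.67×10⁻⁸ × 1.847×10⁻⁴ × 3.969×10¹³.

P ≈ 416 W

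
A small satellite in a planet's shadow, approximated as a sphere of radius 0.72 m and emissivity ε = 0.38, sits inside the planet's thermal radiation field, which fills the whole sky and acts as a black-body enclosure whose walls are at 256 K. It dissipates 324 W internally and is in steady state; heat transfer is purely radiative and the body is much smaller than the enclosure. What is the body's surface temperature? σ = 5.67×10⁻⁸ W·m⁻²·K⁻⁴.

For a small grey body in a large enclosure, net radiated power = εσA(T⁴ − T_w⁴).
Steady state: P = εσA(T⁴ − T_w⁴) with A = 4πr² = 6.514 m².
T⁴ = P/(εσA) + T_w⁴ = 324/(0.38·5.67×10⁻⁸·6.514) + (256)⁴
    = 2.308×10⁹ + 4.295×10⁹ = 6.603×10⁹ K⁴.

T ≈ 285 K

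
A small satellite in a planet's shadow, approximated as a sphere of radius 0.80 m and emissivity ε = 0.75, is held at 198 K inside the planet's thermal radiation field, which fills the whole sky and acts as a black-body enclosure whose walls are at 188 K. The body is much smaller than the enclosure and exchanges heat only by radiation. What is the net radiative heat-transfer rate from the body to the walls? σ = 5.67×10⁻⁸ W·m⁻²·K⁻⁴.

P_net ≈ 98.4 W

For a small grey body in a large enclosure: P_net = εσA(T_body⁴ − T_wall⁴).
A = 4πr² = 8.042 m²; T_body⁴ − T_wall⁴ = 1.537×10⁹ − 1.249×10⁹ = 2.878×10⁸ K⁴.
|P_net| = 0.75·5.67×10⁻⁸·8.042·2.878×10⁸.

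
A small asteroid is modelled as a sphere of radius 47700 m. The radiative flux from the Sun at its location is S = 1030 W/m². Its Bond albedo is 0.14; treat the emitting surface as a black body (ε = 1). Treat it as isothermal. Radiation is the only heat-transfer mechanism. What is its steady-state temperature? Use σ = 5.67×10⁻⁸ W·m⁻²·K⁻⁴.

T ≈ 250 K

At equilibrium, absorbed power = emitted power.
Absorbing cross-section = πr² = 7.148×10⁹ m²; emitting surface = 4πr² = 2.859×10¹⁰ m² (ratio 4).
(1−a)S·A_cross = εσ·A_surf·T⁴  ⇒  T⁴ = (1−a)S/(4σ).
T⁴ = 0.860·1030/(4·5.67×10⁻⁸) = 3.906×10⁹ K⁴.
T = (3.906×10⁹)^(1/4).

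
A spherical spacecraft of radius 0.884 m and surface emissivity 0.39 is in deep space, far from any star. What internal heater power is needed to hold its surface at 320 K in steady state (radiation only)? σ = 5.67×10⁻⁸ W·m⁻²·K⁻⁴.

P = εσ·4πr²·T⁴.
4πr² = 9.820 m²; T⁴ = 1.049×10¹⁰ K⁴.
P = 0.39·5.67×10⁻⁸·9.820·1.049×10¹⁰.

P ≈ 2280 W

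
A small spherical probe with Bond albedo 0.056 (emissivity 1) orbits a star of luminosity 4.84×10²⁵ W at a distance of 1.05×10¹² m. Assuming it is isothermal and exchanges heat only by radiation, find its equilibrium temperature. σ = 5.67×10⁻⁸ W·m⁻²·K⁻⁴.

T ≈ 61.8 K

First find the stellar flux at distance d: S = L/(4πd²) = 4.84×10²⁵/(4π·(1.05×10¹²)²) = 3.493 W/m².
For an isothermal sphere, absorbed (1−a)S·πr² = emitted σ·4πr²·T⁴, so T⁴ = (1−a)S/(4σ).
T⁴ = 0.944·3.493/(4·5.67×10⁻⁸) = 1.454×10⁷ K⁴.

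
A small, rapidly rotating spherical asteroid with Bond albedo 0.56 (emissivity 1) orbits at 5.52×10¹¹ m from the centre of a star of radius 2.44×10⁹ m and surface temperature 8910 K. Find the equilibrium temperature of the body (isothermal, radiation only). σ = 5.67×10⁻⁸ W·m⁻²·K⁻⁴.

T ≈ 341 K

The star's surface emits σT_*⁴; at distance d the flux is S = σT_*⁴(R_*/d)².
S = 5.67×10⁻⁸·(8910)⁴·(2.44×10⁹/5.52×10¹¹)² = 6982 W/m².
For an isothermal sphere T⁴ = (1−a)S/(4σ) = 1.355×10¹⁰ K⁴.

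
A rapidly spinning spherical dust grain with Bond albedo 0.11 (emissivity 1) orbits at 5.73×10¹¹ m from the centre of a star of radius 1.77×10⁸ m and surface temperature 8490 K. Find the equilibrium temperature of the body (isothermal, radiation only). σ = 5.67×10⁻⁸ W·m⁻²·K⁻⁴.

The star's surface emits σT_*⁴; at distance d the flux is S = σT_*⁴(R_*/d)².
S = 5.67×10⁻⁸·(8490)⁴·(1.77×10⁸/5.73×10¹¹)² = 28.11 W/m².
For an isothermal sphere T⁴ = (1−a)S/(4σ) = 1.103×10⁸ K⁴.

T ≈ 102 K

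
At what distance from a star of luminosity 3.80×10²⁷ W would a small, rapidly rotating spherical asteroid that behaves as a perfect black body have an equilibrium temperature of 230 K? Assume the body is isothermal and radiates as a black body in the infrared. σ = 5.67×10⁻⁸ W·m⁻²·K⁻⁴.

d ≈ 6.90×10¹¹ m

For an isothermal black-emitting sphere, (1−a)S·πr² = σ·4πr²·T⁴ ⇒ S = 4σT⁴/(1−a).
S = 4·5.67×10⁻⁸·(230)⁴/1.00 = 634.7 W/m².
Flux falls as S = L/(4πd²), so d = √(L/(4πS)) = √(3.80×10²⁷/(4π·634.7)).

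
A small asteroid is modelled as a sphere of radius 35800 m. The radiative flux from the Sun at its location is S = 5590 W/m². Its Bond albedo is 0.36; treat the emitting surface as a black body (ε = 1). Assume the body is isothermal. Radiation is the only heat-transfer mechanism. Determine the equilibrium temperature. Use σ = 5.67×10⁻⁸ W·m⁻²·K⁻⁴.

At equilibrium, absorbed power = emitted power.
Absorbing cross-section = πr² = 4.026×10⁹ m²; emitting surface = 4πr² = 1.611×10¹⁰ m² (ratio 4).
(1−a)S·A_cross = εσ·A_surf·T⁴  ⇒  T⁴ = (1−a)S/(4σ).
T⁴ = 0.640·5590/(4·5.67×10⁻⁸) = 1.577×10¹⁰ K⁴.
T = (1.577×10¹⁰)^(1/4).

T ≈ 354 K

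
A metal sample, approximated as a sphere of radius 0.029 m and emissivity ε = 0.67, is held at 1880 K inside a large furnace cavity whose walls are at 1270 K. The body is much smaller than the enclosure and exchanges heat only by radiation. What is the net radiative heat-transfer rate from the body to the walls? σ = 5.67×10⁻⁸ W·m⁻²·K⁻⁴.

For a small grey body in a large enclosure: P_net = εσA(T_body⁴ − T_wall⁴).
A = 4πr² = 0.01057 m²; T_body⁴ − T_wall⁴ = 1.249×10¹³ − 2.601×10¹² = 9.891×10¹² K⁴.
|P_net| = 0.67·5.67×10⁻⁸·0.01057·9.891×10¹².

P_net ≈ 3970 W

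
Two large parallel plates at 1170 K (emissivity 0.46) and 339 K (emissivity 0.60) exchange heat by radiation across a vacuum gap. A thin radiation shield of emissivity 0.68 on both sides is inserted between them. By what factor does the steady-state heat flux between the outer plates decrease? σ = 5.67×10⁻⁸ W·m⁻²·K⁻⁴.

Without shield: q₀ = σΔ(T⁴)/(1/ε₁+1/ε₂−1) with denominator 2.841.
With shield the two gaps are in series; the resistances add: (1/ε₁+1/ε_s−1)+(1/ε_s+1/ε₂−1) = 2.645+2.137 = 4.782.
Heat-flux ratio q₀/q = 4.782/2.841.

factor ≈ 1.68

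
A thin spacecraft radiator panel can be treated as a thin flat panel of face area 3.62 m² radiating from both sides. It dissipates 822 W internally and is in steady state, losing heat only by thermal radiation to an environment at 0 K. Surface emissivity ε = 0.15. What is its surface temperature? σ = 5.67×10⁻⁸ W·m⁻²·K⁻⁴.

T ≈ 340 K

Steady state: internal power = radiated power, P = εσA T⁴.
Radiating area A = 2·3.62 = 7.240 m².
T⁴ = P/(εσA) = 822/(0.15·5.67×10⁻⁸·7.240) = 1.335×10¹⁰ K⁴.
T = (1.335×10¹⁰)^(1/4).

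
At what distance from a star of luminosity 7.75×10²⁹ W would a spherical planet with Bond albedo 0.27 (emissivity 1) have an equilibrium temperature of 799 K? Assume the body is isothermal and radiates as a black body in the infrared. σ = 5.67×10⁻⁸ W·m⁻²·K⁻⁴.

d ≈ 6.98×10¹¹ m

For an isothermal black-emitting sphere, (1−a)S·πr² = σ·4πr²·T⁴ ⇒ S = 4σT⁴/(1−a).
S = 4·5.67×10⁻⁸·(799)⁴/0.730 = 1.266×10⁵ W/m².
Flux falls as S = L/(4πd²), so d = √(L/(4πS)) = √(7.75×10²⁹/(4π·1.266×10⁵)).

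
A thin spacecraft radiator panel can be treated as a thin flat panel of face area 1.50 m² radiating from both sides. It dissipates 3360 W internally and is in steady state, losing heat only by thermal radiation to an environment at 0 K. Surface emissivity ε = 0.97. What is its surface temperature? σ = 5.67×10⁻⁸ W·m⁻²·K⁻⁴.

Steady state: internal power = radiated power, P = εσA T⁴.
Radiating area A = 2·1.50 = 3.000 m².
T⁴ = P/(εσA) = 3360/(0.97·5.67×10⁻⁸·3.000) = 2.036×10¹⁰ K⁴.
T = (2.036×10¹⁰)^(1/4).

T ≈ 378 K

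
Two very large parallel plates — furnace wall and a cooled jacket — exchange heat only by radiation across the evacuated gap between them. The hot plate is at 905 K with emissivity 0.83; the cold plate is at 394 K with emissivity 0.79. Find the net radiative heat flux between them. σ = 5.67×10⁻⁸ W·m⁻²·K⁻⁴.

For two infinite grey parallel plates, q = σ(T₁⁴ − T₂⁴)/(1/ε₁ + 1/ε₂ − 1).
T₁⁴ − T₂⁴ = 6.708×10¹¹ − 2.410×10¹⁰ = 6.467×10¹¹ K⁴.
1/ε₁ + 1/ε₂ − 1 = 1.205 + 1.266 − 1 = 1.471.
q = 5.67×10⁻⁸ × 6.467×10¹¹ / 1.471.

q ≈ 24900 W/m²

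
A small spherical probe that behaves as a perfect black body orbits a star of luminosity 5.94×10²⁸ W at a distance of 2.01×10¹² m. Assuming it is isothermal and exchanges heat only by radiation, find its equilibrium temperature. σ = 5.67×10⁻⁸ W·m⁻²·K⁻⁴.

First find the stellar flux at distance d: S = L/(4πd²) = 5.94×10²⁸/(4π·(2.01×10¹²)²) = 1170 W/m².
For an isothermal sphere, absorbed (1−a)S·πr² = emitted σ·4πr²·T⁴, so T⁴ = (1−a)S/(4σ).
T⁴ = 1.00·1170/(4·5.67×10⁻⁸) = 5.159×10⁹ K⁴.

T ≈ 268 K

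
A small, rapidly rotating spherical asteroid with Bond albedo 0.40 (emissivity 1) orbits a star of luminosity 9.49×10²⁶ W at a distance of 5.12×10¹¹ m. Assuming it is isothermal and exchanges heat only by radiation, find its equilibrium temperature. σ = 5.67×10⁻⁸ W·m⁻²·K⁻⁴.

T ≈ 166 K

First find the stellar flux at distance d: S = L/(4πd²) = 9.49×10²⁶/(4π·(5.12×10¹¹)²) = 288.1 W/m².
For an isothermal sphere, absorbed (1−a)S·πr² = emitted σ·4πr²·T⁴, so T⁴ = (1−a)S/(4σ).
T⁴ = 0.600·288.1/(4·5.67×10⁻⁸) = 7.621×10⁸ K⁴.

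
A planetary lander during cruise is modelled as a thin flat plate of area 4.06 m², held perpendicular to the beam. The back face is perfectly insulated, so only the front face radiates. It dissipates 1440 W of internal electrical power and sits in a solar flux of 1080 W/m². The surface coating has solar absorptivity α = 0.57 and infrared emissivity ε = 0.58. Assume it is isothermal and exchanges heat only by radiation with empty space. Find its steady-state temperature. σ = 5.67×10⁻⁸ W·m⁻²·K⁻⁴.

At steady state, absorbed solar power + internal power = radiated power.
Absorbed: α·S·A_cross = 0.57·1080·4.060 = 2499 W (cross-section A).
Total input = 2499 + 1440 = 3939 W.
Radiated: εσ·A_surf·T⁴ with A_surf = A = 4.060 m².
T⁴ = 3939/(0.58·5.67×10⁻⁸·4.060) = 2.950×10¹⁰ K⁴.

T ≈ 414 K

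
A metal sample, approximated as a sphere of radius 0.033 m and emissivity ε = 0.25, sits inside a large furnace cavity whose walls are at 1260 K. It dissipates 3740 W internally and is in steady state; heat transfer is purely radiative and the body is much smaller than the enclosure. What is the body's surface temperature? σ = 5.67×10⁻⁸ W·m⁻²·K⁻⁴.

T ≈ 2160 K

For a small grey body in a large enclosure, net radiated power = εσA(T⁴ − T_w⁴).
Steady state: P = εσA(T⁴ − T_w⁴) with A = 4πr² = 0.01368 m².
T⁴ = P/(εσA) + T_w⁴ = 3740/(0.25·5.67×10⁻⁸·0.01368) + (1260)⁴
    = 1.928×10¹³ + 2.520×10¹² = 2.180×10¹³ K⁴.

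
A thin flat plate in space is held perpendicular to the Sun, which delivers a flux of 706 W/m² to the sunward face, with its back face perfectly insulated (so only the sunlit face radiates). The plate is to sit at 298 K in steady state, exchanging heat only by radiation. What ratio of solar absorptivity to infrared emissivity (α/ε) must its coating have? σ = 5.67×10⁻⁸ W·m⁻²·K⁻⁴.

Balance: αS·A = εσ·1A·T⁴ ⇒ α/ε = σT⁴/S.
α/ε = 5.67×10⁻⁸·(298)⁴/706 = 5.67×10⁻⁸·7.886×10⁹/706.

α/ε ≈ 0.633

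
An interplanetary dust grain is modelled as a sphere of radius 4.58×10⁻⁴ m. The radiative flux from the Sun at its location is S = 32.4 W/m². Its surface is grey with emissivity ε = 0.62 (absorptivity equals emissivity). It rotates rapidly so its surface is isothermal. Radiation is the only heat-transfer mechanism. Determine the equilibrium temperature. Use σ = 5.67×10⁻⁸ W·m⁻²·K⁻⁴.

At equilibrium, absorbed power = emitted power.
Absorbing cross-section = πr² = 6.590×10⁻⁷ m²; emitting surface = 4πr² = 2.636×10⁻⁶ m² (ratio 4).
εS·A_cross = εσ·A_surf·T⁴  ⇒  T⁴ = S/(4σ)   (ε cancels).
T⁴ = 32.4/(4·5.67×10⁻⁸) = 1.429×10⁸ K⁴.
T = (1.429×10⁸)^(1/4).

T ≈ 109 K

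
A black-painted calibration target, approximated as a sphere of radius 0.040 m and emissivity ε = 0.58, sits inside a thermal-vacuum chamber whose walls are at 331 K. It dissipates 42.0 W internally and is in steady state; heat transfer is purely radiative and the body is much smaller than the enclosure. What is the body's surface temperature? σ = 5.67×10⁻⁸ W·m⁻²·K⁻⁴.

T ≈ 524 K

For a small grey body in a large enclosure, net radiated power = εσA(T⁴ − T_w⁴).
Steady state: P = εσA(T⁴ − T_w⁴) with A = 4πr² = 0.02011 m².
T⁴ = P/(εσA) + T_w⁴ = 42.0/(0.58·5.67×10⁻⁸·0.02011) + (331)⁴
    = 6.352×10¹⁰ + 1.200×10¹⁰ = 7.552×10¹⁰ K⁴.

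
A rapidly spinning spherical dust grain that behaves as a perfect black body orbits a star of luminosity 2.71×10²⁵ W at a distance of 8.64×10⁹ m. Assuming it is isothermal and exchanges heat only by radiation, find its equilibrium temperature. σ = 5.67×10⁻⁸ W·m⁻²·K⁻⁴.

T ≈ 597 K

First find the stellar flux at distance d: S = L/(4πd²) = 2.71×10²⁵/(4π·(8.64×10⁹)²) = 28890 W/m².
For an isothermal sphere, absorbed (1−a)S·πr² = emitted σ·4πr²·T⁴, so T⁴ = (1−a)S/(4σ).
T⁴ = 1.00·28890/(4·5.67×10⁻⁸) = 1.274×10¹¹ K⁴.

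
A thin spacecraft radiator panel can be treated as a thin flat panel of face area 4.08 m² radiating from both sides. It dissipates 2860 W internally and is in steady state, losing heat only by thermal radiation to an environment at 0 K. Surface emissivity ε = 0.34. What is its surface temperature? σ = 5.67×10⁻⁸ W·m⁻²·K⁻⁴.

T ≈ 367 K

Steady state: internal power = radiated power, P = εσA T⁴.
Radiating area A = 2·4.08 = 8.160 m².
T⁴ = P/(εσA) = 2860/(0.34·5.67×10⁻⁸·8.160) = 1.818×10¹⁰ K⁴.
T = (1.818×10¹⁰)^(1/4).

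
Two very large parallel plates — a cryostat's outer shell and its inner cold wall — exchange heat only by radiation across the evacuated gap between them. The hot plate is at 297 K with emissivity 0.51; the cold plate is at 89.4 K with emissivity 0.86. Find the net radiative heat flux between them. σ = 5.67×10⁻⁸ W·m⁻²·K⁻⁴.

For two infinite grey parallel plates, q = σ(T₁⁴ − T₂⁴)/(1/ε₁ + 1/ε₂ − 1).
T₁⁴ − T₂⁴ = 7.781×10⁹ − 6.388×10⁷ = 7.717×10⁹ K⁴.
1/ε₁ + 1/ε₂ − 1 = 1.961 + 1.163 − 1 = 2.124.
q = 5.67×10⁻⁸ × 7.717×10⁹ / 2.124.

q ≈ 206 W/m²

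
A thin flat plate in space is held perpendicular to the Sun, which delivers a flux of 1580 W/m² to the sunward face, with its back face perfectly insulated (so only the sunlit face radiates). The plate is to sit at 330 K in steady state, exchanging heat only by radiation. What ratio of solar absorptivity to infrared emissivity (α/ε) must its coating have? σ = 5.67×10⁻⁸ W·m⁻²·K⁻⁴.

Balance: αS·A = εσ·1A·T⁴ ⇒ α/ε = σT⁴/S.
α/ε = 5.67×10⁻⁸·(330)⁴/1580 = 5.67×10⁻⁸·1.186×10¹⁰/1580.

α/ε ≈ 0.426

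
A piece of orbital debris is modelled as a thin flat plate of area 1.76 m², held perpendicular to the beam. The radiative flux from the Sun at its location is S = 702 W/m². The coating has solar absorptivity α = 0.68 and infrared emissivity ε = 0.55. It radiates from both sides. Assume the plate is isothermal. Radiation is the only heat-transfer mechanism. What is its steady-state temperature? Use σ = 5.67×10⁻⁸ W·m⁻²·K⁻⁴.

T ≈ 296 K

At equilibrium, absorbed power = emitted power.
Absorbing cross-section = A = 1.760 m²; emitting surface = 2A = 3.520 m² (ratio 2).
αS·A_cross = εσ·A_surf·T⁴  ⇒  T⁴ = αS/(ε·2σ).
T⁴ = 0.680·702/(0.55·2·5.67×10⁻⁸) = 7.654×10⁹ K⁴.
T = (7.654×10⁹)^(1/4).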